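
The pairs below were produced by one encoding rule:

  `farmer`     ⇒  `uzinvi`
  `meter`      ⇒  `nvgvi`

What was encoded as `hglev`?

This is the alphabet-reversal cipher (Atbash): a becomes z, b becomes y, etc.
Reversing it on hglev: h↔s, g↔t, l↔o, e↔v, v↔e.

stove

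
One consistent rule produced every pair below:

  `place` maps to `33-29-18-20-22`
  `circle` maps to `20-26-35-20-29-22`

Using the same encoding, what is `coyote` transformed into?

20-32-42-32-37-22

p is letter #16 and maps to 33: an offset of 17. The number is (letter's place in the alphabet, a=1) + 17.
On coyote: c=3→20, o=15→32, y=25→42, o=15→32, t=20→37, e=5→22.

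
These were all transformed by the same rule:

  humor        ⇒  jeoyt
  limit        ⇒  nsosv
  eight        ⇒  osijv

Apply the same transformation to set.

The shift depends on letter class: consonant h→j is +2, but vowel u→e is +10. Two shifts are in play — +10 for a/e/i/o/u, +2 for every other letter.
On set: s(cons)+2=u, e(vowel)+10=o, t(cons)+2=v.

uov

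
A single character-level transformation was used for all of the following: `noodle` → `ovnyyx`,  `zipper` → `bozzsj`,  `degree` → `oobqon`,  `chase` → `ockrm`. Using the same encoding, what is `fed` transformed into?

Two steps: reverse the string, then apply a Caesar shift of +10.
Applying it to fed: reverse → def; then shift: d+10=n, e+10=o, f+10=p.

nop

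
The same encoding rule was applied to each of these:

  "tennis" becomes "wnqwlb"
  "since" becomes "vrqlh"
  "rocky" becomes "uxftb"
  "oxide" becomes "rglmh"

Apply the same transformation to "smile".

vvluh

A repeating key of period 2 is used — shifts +3, +9 over and over.
For smile: s+3=v, m+9=v, i+3=l, l+9=u, e+3=h.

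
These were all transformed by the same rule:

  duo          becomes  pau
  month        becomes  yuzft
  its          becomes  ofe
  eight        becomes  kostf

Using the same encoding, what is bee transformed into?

nkk

The shift depends on letter class: consonant d→p is +12, but vowel u→a is +6. Two shifts are in play — +6 for a/e/i/o/u, +12 for every other letter.
On bee: b(cons)+12=n, e(vowel)+6=k, e(vowel)+6=k.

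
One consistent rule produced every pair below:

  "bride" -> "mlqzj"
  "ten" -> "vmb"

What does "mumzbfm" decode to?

The output letters match the input read backwards, each shifted +8: bride reversed is edirb. The word is reversed, then every letter is shifted forward by 8.
Undoing it on mumzbfm: shift back: m−8=e, u−8=m, m−8=e, z−8=r, b−8=t, f−8=x, m−8=e → emertxe; then reverse → extreme.

extreme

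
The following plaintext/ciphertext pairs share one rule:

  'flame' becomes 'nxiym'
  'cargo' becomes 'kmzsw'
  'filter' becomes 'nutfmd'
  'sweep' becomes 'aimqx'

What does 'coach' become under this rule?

kaiop

Shifts by position in flame: pos 0: f→n (+8), pos 1: l→x (+12), pos 2: a→i (+8), pos 3: m→y (+12) — repeating every 2. The shifts repeat in a cycle of length 2: positions 0,1,… shift by +8, +12, then the pattern repeats.
On coach: c+8=k, o+12=a, a+8=i, c+12=o, h+8=p.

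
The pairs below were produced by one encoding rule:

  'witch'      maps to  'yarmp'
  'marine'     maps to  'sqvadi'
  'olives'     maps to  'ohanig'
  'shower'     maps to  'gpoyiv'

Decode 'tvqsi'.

frame

This is an affine cipher: with a=0,…,z=25, each position x becomes (11x+16) mod 26.
Decoding tvqsi: t(19)→19·(19−16)≡5=f; v(21)→19·(21−16)≡17=r; q(16)→19·(16−16)≡0=a; s(18)→19·(18−16)≡12=m; i(8)→19·(8−16)≡4=e (all mod 26).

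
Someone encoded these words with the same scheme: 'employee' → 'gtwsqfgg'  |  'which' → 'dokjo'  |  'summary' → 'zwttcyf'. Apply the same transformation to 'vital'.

The shift depends on letter class: consonant m→t is +7, but vowel e→g is +2. Vowels shift forward by 2 and consonants shift forward by 7.
Applying it to vital: v(cons)+7=c, i(vowel)+2=k, t(cons)+7=a, a(vowel)+2=c, l(cons)+7=s.

ckacs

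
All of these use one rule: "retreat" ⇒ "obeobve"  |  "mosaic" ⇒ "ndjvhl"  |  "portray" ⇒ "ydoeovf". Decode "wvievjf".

r(17)→o(14) and e(4)→b(1) fit y≡21x+21 (mod 26); the inverse of 21 mod 26 is 5. Each letter's alphabet position (a=0..z=25) is mapped through 21·x+21 mod 26 — an affine cipher.
Reversing it on wvievjf: w(22)→5·(22−21)≡5=f; v(21)→5·(21−21)≡0=a; i(8)→5·(8−21)≡13=n; e(4)→5·(4−21)≡19=t; v(21)→5·(21−21)≡0=a; j(9)→5·(9−21)≡18=s; f(5)→5·(5−21)≡24=y (all mod 26).

fantasy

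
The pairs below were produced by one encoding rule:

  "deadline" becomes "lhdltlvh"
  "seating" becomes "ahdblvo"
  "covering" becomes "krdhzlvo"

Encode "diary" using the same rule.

The shift depends on letter class: consonant d→l is +8, but vowel e→h is +3. Vowels shift forward by 3 and consonants shift forward by 8.
Applying it to diary: d(cons)+8=l, i(vowel)+3=l, a(vowel)+3=d, r(cons)+8=z, y(cons)+8=g.

lldzg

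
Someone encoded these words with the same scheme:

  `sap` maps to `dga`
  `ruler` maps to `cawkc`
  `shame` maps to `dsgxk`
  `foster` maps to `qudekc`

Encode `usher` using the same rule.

adskc

Vowels shift forward by 6 and consonants shift forward by 11.
On usher: u(vowel)+6=a, s(cons)+11=d, h(cons)+11=s, e(vowel)+6=k, r(cons)+11=c.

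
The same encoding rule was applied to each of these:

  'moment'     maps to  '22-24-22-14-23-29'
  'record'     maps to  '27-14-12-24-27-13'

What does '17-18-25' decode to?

Each letter is replaced by its alphabet position (a=1..z=26) + 9.
Reversing it on 17-18-25: 17→(17−9)÷1=8=h, 18→(18−9)÷1=9=i, 25→(25−9)÷1=16=p.

hip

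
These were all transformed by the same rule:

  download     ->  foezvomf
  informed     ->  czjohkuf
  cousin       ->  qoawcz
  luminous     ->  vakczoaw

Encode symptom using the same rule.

wikdlok

Treating letters as 0–25, the rule is x ↦ 15x + 12 (mod 26).
For symptom: s(18)→15·18+12≡22=w; y(24)→15·24+12≡8=i; m(12)→15·12+12≡10=k; p(15)→15·15+12≡3=d; t(19)→15·19+12≡11=l; o(14)→15·14+12≡14=o; m(12)→15·12+12≡10=k (all mod 26).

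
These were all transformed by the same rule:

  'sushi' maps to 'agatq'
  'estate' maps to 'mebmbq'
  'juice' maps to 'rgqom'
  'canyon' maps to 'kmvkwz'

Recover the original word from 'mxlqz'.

Shifts by position in sushi: pos 0: s→a (+8), pos 1: u→g (+12), pos 2: s→a (+8), pos 3: h→t (+12) — repeating every 2. A repeating key of period 2 is used — shifts +8, +12 over and over.
Decoding mxlqz: m−8=e, x−12=l, l−8=d, q−12=e, z−8=r.

elder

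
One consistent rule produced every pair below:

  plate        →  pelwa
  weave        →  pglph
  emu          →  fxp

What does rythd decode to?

The word is reversed, then every letter is shifted forward by 11.
Undoing it on rythd: shift back: r−11=g, y−11=n, t−11=i, h−11=w, d−11=s → gniws; then reverse → swing.

swing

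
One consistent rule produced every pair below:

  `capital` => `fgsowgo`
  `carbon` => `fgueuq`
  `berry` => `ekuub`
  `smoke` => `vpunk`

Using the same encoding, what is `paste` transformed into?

sgvwk

The shift depends on letter class: consonant c→f is +3, but vowel a→g is +6. Vowels shift forward by 6 and consonants shift forward by 3.
For paste: p(cons)+3=s, a(vowel)+6=g, s(cons)+3=v, t(cons)+3=w, e(vowel)+6=k.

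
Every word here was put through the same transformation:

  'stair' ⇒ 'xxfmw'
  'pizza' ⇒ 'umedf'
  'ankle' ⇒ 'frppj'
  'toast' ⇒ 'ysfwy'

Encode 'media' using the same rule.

Shifts by position in stair: pos 0: s→x (+5), pos 1: t→x (+4), pos 2: a→f (+5), pos 3: i→m (+4) — repeating every 2. A repeating key of period 2 is used — shifts +5, +4 over and over.
On media: m+5=r, e+4=i, d+5=i, i+4=m, a+5=f.

riimf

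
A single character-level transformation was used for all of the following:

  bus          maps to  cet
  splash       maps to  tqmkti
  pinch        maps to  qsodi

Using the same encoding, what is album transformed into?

The shift depends on letter class: consonant b→c is +1, but vowel u→e is +10. The rule splits by letter class: vowels +10, consonants +1.
Applying it to album: a(vowel)+10=k, l(cons)+1=m, b(cons)+1=c, u(vowel)+10=e, m(cons)+1=n.

kmcen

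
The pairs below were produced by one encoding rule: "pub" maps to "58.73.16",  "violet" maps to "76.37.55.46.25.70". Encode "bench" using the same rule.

p(#16)→58 and u(#21)→73: differences scale by 3, so n = 3·pos + 10. With a=1..z=26, the number is 3·pos + 10.
For bench: b=2→16, e=5→25, n=14→52, c=3→19, h=8→34.

16.25.52.19.34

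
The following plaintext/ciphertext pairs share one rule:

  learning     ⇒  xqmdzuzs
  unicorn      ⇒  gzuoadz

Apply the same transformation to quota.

This is a Caesar cipher with shift 12.
For quota: q+12=c, u+12=g, o+12=a, t+12=f, a+12=m.

cgafm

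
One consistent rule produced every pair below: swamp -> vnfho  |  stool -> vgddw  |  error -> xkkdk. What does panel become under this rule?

ofsxw

Each letter's alphabet position (a=0..z=25) is mapped through 11·x+5 mod 26 — an affine cipher.
Applying it to panel: p(15)→11·15+5≡14=o; a(0)→11·0+5≡5=f; n(13)→11·13+5≡18=s; e(4)→11·4+5≡23=x; l(11)→11·11+5≡22=w (all mod 26).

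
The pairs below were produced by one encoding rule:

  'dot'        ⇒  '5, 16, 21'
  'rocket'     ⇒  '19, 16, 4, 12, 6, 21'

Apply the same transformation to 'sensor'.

20, 6, 15, 20, 16, 19

d is letter #4 and maps to 5: an offset of 1. The number is (letter's place in the alphabet, a=1) + 1.
Applying it to sensor: s=19→20, e=5→6, n=14→15, s=19→20, o=15→16, r=18→19.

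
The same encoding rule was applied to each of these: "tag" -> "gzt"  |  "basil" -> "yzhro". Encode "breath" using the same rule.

yivzgs

This is the alphabet-reversal cipher (Atbash): a becomes z, b becomes y, etc.
On breath: b↔y, r↔i, e↔v, a↔z, t↔g, h↔s.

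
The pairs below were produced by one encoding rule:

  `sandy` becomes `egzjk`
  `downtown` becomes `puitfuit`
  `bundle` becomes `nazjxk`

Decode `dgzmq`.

A repeating key of period 2 is used — shifts +12, +6 over and over.
Undoing it on dgzmq: d−12=r, g−6=a, z−12=n, m−6=g, q−12=e.

range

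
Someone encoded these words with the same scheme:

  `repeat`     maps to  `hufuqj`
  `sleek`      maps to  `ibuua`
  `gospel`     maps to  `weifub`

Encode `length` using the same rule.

budwjx

Compare letters: r→h is +16, e→u is +16, p→f is +16 — a constant shift. Each letter is shifted forward by 16 in the alphabet (a Caesar shift of +16).
Applying it to length: l+16=b, e+16=u, n+16=d, g+16=w, t+16=j, h+16=x.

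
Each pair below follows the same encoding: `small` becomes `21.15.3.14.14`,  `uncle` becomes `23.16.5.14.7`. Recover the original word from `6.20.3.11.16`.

s is letter #19 and maps to 21: an offset of 2. Letters become their 1-based position plus 2 (so a→3, b→4, …).
Undoing it on 6.20.3.11.16: 6→(6−2)÷1=4=d, 20→(20−2)÷1=18=r, 3→(3−2)÷1=1=a, 11→(11−2)÷1=9=i, 16→(16−2)÷1=14=n.

drain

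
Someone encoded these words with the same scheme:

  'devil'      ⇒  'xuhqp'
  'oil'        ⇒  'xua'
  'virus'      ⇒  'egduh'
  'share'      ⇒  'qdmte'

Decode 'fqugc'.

The output letters match the input read backwards, each shifted +12: devil reversed is lived. Two steps: reverse the string, then apply a Caesar shift of +12.
Undoing it on fqugc: shift back: f−12=t, q−12=e, u−12=i, g−12=u, c−12=q → teiuq; then reverse → quiet.

quiet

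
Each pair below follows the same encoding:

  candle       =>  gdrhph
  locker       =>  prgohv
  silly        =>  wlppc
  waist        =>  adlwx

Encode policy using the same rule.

The shift depends on letter class: consonant c→g is +4, but vowel a→d is +3. Vowels shift forward by 3 and consonants shift forward by 4.
For policy: p(cons)+4=t, o(vowel)+3=r, l(cons)+4=p, i(vowel)+3=l, c(cons)+4=g, y(cons)+4=c.

trplgc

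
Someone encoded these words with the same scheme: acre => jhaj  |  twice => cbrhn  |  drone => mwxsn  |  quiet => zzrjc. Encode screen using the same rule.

bhajns

Shifts by position in acre: pos 0: a→j (+9), pos 1: c→h (+5), pos 2: r→a (+9), pos 3: e→j (+5) — repeating every 2. A repeating key of period 2 is used — shifts +9, +5 over and over.
For screen: s+9=b, c+5=h, r+9=a, e+5=j, e+9=n, n+5=s.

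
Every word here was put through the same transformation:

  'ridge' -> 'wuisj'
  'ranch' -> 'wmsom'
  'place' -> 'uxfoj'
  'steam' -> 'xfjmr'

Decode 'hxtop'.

clock

Shifts by position in ridge: pos 0: r→w (+5), pos 1: i→u (+12), pos 2: d→i (+5), pos 3: g→s (+12) — repeating every 2. It's a Vigenère-style cipher with numeric key [5,12]: position i shifts by key[i mod 2].
Decoding hxtop: h−5=c, x−12=l, t−5=o, o−12=c, p−5=k.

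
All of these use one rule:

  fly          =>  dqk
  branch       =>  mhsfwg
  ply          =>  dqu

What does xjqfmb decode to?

whales

The word is reversed, then every letter is shifted forward by 5.
Reversing it on xjqfmb: shift back: x−5=s, j−5=e, q−5=l, f−5=a, m−5=h, b−5=w → selahw; then reverse → whales.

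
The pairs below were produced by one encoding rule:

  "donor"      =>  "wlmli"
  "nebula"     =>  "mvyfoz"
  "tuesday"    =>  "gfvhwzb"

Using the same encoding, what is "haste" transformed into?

Letters are reflected about the middle of the alphabet (position → 25−position): Atbash.
On haste: h↔s, a↔z, s↔h, t↔g, e↔v.

szhgv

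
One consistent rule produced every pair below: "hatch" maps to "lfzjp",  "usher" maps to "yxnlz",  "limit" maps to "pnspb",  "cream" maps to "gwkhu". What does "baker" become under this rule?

The shift increases by 1 at each position, starting from +4: 4, 5, 6, ….
Applying it to baker: b+4=f, a+5=f, k+6=q, e+7=l, r+8=z.

ffqlz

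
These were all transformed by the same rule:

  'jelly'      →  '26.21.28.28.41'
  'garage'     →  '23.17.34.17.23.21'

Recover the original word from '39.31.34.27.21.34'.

worker

Letters become their 1-based position plus 16 (so a→17, b→18, …).
Undoing it on 39.31.34.27.21.34: 39→(39−16)÷1=23=w, 31→(31−16)÷1=15=o, 34→(34−16)÷1=18=r, 27→(27−16)÷1=11=k, 21→(21−16)÷1=5=e, 34→(34−16)÷1=18=r.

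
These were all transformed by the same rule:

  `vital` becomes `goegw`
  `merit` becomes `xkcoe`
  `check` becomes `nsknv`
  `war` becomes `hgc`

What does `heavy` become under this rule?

skggj

The shift depends on letter class: consonant v→g is +11, but vowel i→o is +6. The rule splits by letter class: vowels +6, consonants +11.
Applying it to heavy: h(cons)+11=s, e(vowel)+6=k, a(vowel)+6=g, v(cons)+11=g, y(cons)+11=j.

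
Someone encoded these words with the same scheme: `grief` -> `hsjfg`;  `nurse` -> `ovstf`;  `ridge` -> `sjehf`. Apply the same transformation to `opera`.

Compare letters: g→h is +1, r→s is +1, i→j is +1 — a constant shift. This is a Caesar cipher with shift 1.
Applying it to opera: o+1=p, p+1=q, e+1=f, r+1=s, a+1=b.

pqfsb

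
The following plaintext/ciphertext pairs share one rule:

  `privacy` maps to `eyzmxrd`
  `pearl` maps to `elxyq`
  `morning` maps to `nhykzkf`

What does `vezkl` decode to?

p(15)→e(4) and r(17)→y(24) fit y≡23x+23 (mod 26); the inverse of 23 mod 26 is 17. Each letter's alphabet position (a=0..z=25) is mapped through 23·x+23 mod 26 — an affine cipher.
Undoing it on vezkl: v(21)→17·(21−23)≡18=s; e(4)→17·(4−23)≡15=p; z(25)→17·(25−23)≡8=i; k(10)→17·(10−23)≡13=n; l(11)→17·(11−23)≡4=e (all mod 26).

spine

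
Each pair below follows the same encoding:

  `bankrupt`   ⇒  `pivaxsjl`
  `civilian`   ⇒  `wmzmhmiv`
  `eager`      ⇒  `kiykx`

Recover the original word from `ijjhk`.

b(1)→p(15) and a(0)→i(8) fit y≡7x+8 (mod 26); the inverse of 7 mod 26 is 15. This is an affine cipher: with a=0,…,z=25, each position x becomes (7x+8) mod 26.
Decoding ijjhk: i(8)→15·(8−8)≡0=a; j(9)→15·(9−8)≡15=p; j(9)→15·(9−8)≡15=p; h(7)→15·(7−8)≡11=l; k(10)→15·(10−8)≡4=e (all mod 26).

apple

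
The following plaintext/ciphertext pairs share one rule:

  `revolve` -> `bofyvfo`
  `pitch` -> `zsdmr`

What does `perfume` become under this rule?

zobpewo

This is a Caesar cipher with shift 10.
Applying it to perfume: p+10=z, e+10=o, r+10=b, f+10=p, u+10=e, m+10=w, e+10=o.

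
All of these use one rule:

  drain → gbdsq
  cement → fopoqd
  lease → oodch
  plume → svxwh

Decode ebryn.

Shifts by position in drain: pos 0: d→g (+3), pos 1: r→b (+10), pos 2: a→d (+3), pos 3: i→s (+10) — repeating every 2. The shifts repeat in a cycle of length 2: positions 0,1,… shift by +3, +10, then the pattern repeats.
Decoding ebryn: e−3=b, b−10=r, r−3=o, y−10=o, n−3=k.

brook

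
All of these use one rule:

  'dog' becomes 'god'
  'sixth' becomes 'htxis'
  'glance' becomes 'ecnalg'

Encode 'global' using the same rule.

labolg

The output letters match the input read backwards: dog reversed is god. The word is simply reversed.
For global: reverse → labolg.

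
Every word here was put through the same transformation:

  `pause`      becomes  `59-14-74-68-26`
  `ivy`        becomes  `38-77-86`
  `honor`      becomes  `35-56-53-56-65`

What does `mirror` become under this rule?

50-38-65-65-56-65

p(#16)→59 and a(#1)→14: differences scale by 3, so n = 3·pos + 11. With a=1..z=26, the number is 3·pos + 11.
Applying it to mirror: m=13→50, i=9→38, r=18→65, r=18→65, o=15→56, r=18→65.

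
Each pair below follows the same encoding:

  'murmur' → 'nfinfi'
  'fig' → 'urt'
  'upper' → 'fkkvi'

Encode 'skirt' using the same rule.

Each pair mirrors across the alphabet (m↔n, u↔f, r↔i): positions sum to 25. Each letter is replaced by its mirror in the alphabet: a↔z, b↔y, c↔x, and so on (the Atbash cipher).
Applying it to skirt: s↔h, k↔p, i↔r, r↔i, t↔g.

hprig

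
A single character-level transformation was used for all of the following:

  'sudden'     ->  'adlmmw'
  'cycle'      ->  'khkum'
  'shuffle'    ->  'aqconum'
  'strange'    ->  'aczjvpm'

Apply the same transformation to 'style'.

acgum

Shifts by position in sudden: pos 0: s→a (+8), pos 1: u→d (+9), pos 2: d→l (+8), pos 3: d→m (+9) — repeating every 2. A repeating key of period 2 is used — shifts +8, +9 over and over.
On style: s+8=a, t+9=c, y+8=g, l+9=u, e+8=m.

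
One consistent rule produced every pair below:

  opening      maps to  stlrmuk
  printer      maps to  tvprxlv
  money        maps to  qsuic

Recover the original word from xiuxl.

tenth

Shifts by position in opening: pos 0: o→s (+4), pos 1: p→t (+4), pos 2: e→l (+7), pos 3: n→r (+4), pos 4: i→m (+4), pos 5: n→u (+7) — repeating every 3. The shifts repeat in a cycle of length 3: positions 0,1,… shift by +4, +4, +7, then the pattern repeats.
Decoding xiuxl: x−4=t, i−4=e, u−7=n, x−4=t, l−4=h.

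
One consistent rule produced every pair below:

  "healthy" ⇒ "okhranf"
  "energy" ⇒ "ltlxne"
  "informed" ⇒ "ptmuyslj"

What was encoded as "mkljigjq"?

The shifts repeat in a cycle of length 2: positions 0,1,… shift by +7, +6, then the pattern repeats.
Undoing it on mkljigjq: m−7=f, k−6=e, l−7=e, j−6=d, i−7=b, g−6=a, j−7=c, q−6=k.

feedback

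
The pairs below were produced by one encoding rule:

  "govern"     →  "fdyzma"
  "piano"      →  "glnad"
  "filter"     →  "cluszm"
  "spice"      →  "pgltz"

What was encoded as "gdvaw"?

pound

g(6)→f(5) and o(14)→d(3) fit y≡3x+13 (mod 26); the inverse of 3 mod 26 is 9. Each letter's alphabet position (a=0..z=25) is mapped through 3·x+13 mod 26 — an affine cipher.
Undoing it on gdvaw: g(6)→9·(6−13)≡15=p; d(3)→9·(3−13)≡14=o; v(21)→9·(21−13)≡20=u; a(0)→9·(0−13)≡13=n; w(22)→9·(22−13)≡3=d (all mod 26).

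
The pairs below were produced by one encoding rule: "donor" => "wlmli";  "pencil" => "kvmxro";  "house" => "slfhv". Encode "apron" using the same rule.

Each pair mirrors across the alphabet (d↔w, o↔l, n↔m): positions sum to 25. Each letter is replaced by its mirror in the alphabet: a↔z, b↔y, c↔x, and so on (the Atbash cipher).
Applying it to apron: a↔z, p↔k, r↔i, o↔l, n↔m.

zkilm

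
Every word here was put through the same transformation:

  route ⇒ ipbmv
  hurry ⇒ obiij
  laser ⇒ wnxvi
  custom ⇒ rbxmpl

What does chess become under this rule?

Treating letters as 0–25, the rule is x ↦ 15x + 13 (mod 26).
For chess: c(2)→15·2+13≡17=r; h(7)→15·7+13≡14=o; e(4)→15·4+13≡21=v; s(18)→15·18+13≡23=x; s(18)→15·18+13≡23=x (all mod 26).

rovxx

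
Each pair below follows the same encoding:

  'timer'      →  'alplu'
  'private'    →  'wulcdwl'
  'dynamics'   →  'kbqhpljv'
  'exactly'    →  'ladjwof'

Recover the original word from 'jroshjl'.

college

Shifts by position in timer: pos 0: t→a (+7), pos 1: i→l (+3), pos 2: m→p (+3), pos 3: e→l (+7), pos 4: r→u (+3) — repeating every 3. It's a Vigenère-style cipher with numeric key [7,3,3]: position i shifts by key[i mod 3].
Reversing it on jroshjl: j−7=c, r−3=o, o−3=l, s−7=l, h−3=e, j−3=g, l−7=e.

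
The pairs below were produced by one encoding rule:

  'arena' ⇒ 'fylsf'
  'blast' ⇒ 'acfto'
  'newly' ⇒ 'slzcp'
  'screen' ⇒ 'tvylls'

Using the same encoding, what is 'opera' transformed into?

This is an affine cipher: with a=0,…,z=25, each position x becomes (21x+5) mod 26.
For opera: o(14)→21·14+5≡13=n; p(15)→21·15+5≡8=i; e(4)→21·4+5≡11=l; r(17)→21·17+5≡24=y; a(0)→21·0+5≡5=f (all mod 26).

nilyf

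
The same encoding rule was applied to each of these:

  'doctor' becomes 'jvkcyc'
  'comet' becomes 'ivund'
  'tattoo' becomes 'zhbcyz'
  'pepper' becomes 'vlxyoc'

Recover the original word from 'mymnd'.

greet

In doctor: d→j is +6, o→v is +7, c→k is +8, t→c is +9 — the shift increases by 1 each position. Each letter shifts forward by (position + 6), i.e. 6, 7, 8, … — the shift grows by one for each successive letter.
Decoding mymnd: m−6=g, y−7=r, m−8=e, n−9=e, d−10=t.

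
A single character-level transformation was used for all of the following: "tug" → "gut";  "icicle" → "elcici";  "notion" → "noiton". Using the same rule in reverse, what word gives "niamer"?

remain

It's just the letters in reverse order.
Decoding niamer: then reverse → remain.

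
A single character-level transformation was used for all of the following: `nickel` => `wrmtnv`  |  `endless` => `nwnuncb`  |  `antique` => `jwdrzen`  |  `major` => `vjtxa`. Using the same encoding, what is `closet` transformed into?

luybnd

It's a Vigenère-style cipher with numeric key [9,9,10]: position i shifts by key[i mod 3].
On closet: c+9=l, l+9=u, o+10=y, s+9=b, e+9=n, t+10=d.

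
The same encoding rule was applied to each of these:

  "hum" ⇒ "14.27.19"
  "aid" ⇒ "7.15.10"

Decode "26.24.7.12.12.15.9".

h is letter #8 and maps to 14: an offset of 6. The number is (letter's place in the alphabet, a=1) + 6.
Undoing it on 26.24.7.12.12.15.9: 26→(26−6)÷1=20=t, 24→(24−6)÷1=18=r, 7→(7−6)÷1=1=a, 12→(12−6)÷1=6=f, 12→(12−6)÷1=6=f, 15→(15−6)÷1=9=i, 9→(9−6)÷1=3=c.

traffic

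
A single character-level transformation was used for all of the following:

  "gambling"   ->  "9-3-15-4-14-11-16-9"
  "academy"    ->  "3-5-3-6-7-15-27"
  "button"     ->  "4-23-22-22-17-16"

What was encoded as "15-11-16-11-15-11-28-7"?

minimize

g is letter #7 and maps to 9: an offset of 2. The number is (letter's place in the alphabet, a=1) + 2.
Undoing it on 15-11-16-11-15-11-28-7: 15→(15−2)÷1=13=m, 11→(11−2)÷1=9=i, 16→(16−2)÷1=14=n, 11→(11−2)÷1=9=i, 15→(15−2)÷1=13=m, 11→(11−2)÷1=9=i, 28→(28−2)÷1=26=z, 7→(7−2)÷1=5=e.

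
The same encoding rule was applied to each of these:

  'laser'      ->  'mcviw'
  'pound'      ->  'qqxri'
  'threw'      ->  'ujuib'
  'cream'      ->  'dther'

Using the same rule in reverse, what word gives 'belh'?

acid

In laser: l→m is +1, a→c is +2, s→v is +3, e→i is +4 — the shift increases by 1 each position. Each letter shifts forward by (position + 1), i.e. 1, 2, 3, … — the shift grows by one for each successive letter.
Reversing it on belh: b−1=a, e−2=c, l−3=i, h−4=d.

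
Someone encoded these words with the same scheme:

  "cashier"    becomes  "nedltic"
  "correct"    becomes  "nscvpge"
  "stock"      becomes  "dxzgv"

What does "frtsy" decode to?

Shifts by position in cashier: pos 0: c→n (+11), pos 1: a→e (+4), pos 2: s→d (+11), pos 3: h→l (+4) — repeating every 2. The shifts repeat in a cycle of length 2: positions 0,1,… shift by +11, +4, then the pattern repeats.
Reversing it on frtsy: f−11=u, r−4=n, t−11=i, s−4=o, y−11=n.

union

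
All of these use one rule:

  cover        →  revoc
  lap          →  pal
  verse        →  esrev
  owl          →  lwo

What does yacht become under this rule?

thcay

The output letters match the input read backwards: cover reversed is revoc. It's just the letters in reverse order.
Applying it to yacht: reverse → thcay.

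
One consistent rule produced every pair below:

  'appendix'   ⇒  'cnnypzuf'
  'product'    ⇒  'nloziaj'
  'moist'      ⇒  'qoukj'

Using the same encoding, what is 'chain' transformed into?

a(0)→c(2) and p(15)→n(13) fit y≡25x+2 (mod 26); the inverse of 25 mod 26 is 25. This is an affine cipher: with a=0,…,z=25, each position x becomes (25x+2) mod 26.
For chain: c(2)→25·2+2≡0=a; h(7)→25·7+2≡21=v; a(0)→25·0+2≡2=c; i(8)→25·8+2≡20=u; n(13)→25·13+2≡15=p (all mod 26).

avcup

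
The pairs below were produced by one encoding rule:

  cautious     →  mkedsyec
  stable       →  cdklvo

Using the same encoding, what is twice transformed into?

Compare letters: c→m is +10, a→k is +10, u→e is +10 — a constant shift. Each letter is shifted forward by 10 in the alphabet (a Caesar shift of +10).
For twice: t+10=d, w+10=g, i+10=s, c+10=m, e+10=o.

dgsmo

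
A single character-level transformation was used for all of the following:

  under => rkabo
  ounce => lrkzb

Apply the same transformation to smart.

Compare letters: u→r is +23, n→k is +23, d→a is +23 — a constant shift. It's a constant shift of +23 (ROT23).
For smart: s+23=p, m+23=j, a+23=x, r+23=o, t+23=q.

pjxoq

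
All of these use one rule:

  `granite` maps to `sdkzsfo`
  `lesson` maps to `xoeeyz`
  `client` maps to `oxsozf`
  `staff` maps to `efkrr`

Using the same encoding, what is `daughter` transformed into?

pkestfod

Two shifts are in play — +10 for a/e/i/o/u, +12 for every other letter.
On daughter: d(cons)+12=p, a(vowel)+10=k, u(vowel)+10=e, g(cons)+12=s, h(cons)+12=t, t(cons)+12=f, e(vowel)+10=o, r(cons)+12=d.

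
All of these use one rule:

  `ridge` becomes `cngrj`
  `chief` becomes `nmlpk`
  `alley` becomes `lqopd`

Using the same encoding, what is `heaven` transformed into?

sjdgjq

The shifts repeat in a cycle of length 3: positions 0,1,… shift by +11, +5, +3, then the pattern repeats.
Applying it to heaven: h+11=s, e+5=j, a+3=d, v+11=g, e+5=j, n+3=q.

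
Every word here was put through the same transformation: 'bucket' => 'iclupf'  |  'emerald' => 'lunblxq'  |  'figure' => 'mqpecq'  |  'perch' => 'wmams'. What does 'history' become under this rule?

oqbdzdl

The shift increases by 1 at each position, starting from +7: 7, 8, 9, ….
On history: h+7=o, i+8=q, s+9=b, t+10=d, o+11=z, r+12=d, y+13=l.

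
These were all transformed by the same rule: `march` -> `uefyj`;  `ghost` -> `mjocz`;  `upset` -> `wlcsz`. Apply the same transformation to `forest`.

m(12)→u(20) and a(0)→e(4) fit y≡23x+4 (mod 26); the inverse of 23 mod 26 is 17. This is an affine cipher: with a=0,…,z=25, each position x becomes (23x+4) mod 26.
Applying it to forest: f(5)→23·5+4≡15=p; o(14)→23·14+4≡14=o; r(17)→23·17+4≡5=f; e(4)→23·4+4≡18=s; s(18)→23·18+4≡2=c; t(19)→23·19+4≡25=z (all mod 26).

pofscz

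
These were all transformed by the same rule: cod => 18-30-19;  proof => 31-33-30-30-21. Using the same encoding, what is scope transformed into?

c is letter #3 and maps to 18: an offset of 15. Letters become their 1-based position plus 15 (so a→16, b→17, …).
Applying it to scope: s=19→34, c=3→18, o=15→30, p=16→31, e=5→20.

34-18-30-31-20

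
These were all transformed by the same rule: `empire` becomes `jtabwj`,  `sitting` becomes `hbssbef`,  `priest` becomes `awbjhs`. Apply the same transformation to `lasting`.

Treating letters as 0–25, the rule is x ↦ 11x + 17 (mod 26).
On lasting: l(11)→11·11+17≡8=i; a(0)→11·0+17≡17=r; s(18)→11·18+17≡7=h; t(19)→11·19+17≡18=s; i(8)→11·8+17≡1=b; n(13)→11·13+17≡4=e; g(6)→11·6+17≡5=f (all mod 26).

irhsbef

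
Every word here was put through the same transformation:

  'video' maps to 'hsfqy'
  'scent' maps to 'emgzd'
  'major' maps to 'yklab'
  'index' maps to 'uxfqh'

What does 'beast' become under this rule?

Shifts by position in video: pos 0: v→h (+12), pos 1: i→s (+10), pos 2: d→f (+2), pos 3: e→q (+12), pos 4: o→y (+10) — repeating every 3. It's a Vigenère-style cipher with numeric key [12,10,2]: position i shifts by key[i mod 3].
For beast: b+12=n, e+10=o, a+2=c, s+12=e, t+10=d.

noced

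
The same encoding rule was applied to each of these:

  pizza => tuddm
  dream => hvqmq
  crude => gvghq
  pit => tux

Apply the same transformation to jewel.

The shift depends on letter class: consonant p→t is +4, but vowel i→u is +12. The rule splits by letter class: vowels +12, consonants +4.
Applying it to jewel: j(cons)+4=n, e(vowel)+12=q, w(cons)+4=a, e(vowel)+12=q, l(cons)+4=p.

nqaqp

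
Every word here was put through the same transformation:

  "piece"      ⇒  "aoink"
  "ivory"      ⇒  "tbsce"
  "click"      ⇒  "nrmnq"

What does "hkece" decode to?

Shifts by position in piece: pos 0: p→a (+11), pos 1: i→o (+6), pos 2: e→i (+4), pos 3: c→n (+11), pos 4: e→k (+6) — repeating every 3. It's a Vigenère-style cipher with numeric key [11,6,4]: position i shifts by key[i mod 3].
Undoing it on hkece: h−11=w, k−6=e, e−4=a, c−11=r, e−6=y.

weary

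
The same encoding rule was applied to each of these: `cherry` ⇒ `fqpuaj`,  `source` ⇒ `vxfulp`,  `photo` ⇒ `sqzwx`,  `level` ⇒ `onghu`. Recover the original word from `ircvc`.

first

Shifts by position in cherry: pos 0: c→f (+3), pos 1: h→q (+9), pos 2: e→p (+11), pos 3: r→u (+3), pos 4: r→a (+9), pos 5: y→j (+11) — repeating every 3. A repeating key of period 3 is used — shifts +3, +9, +11 over and over.
Decoding ircvc: i−3=f, r−9=i, c−11=r, v−3=s, c−9=t.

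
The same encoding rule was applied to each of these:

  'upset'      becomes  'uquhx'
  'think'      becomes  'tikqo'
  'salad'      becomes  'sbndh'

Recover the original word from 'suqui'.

store

In upset: u→u is +0, p→q is +1, s→u is +2, e→h is +3 — the shift increases by 1 each position. The shift increases by 1 at each position, starting from +0: 0, 1, 2, ….
Undoing it on suqui: s−0=s, u−1=t, q−2=o, u−3=r, i−4=e.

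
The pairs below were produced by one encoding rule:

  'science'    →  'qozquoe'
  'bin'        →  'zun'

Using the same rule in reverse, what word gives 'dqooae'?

soccer

The output letters match the input read backwards, each shifted +12: science reversed is ecneics. Read the word backwards and shift each letter +12.
Decoding dqooae: shift back: d−12=r, q−12=e, o−12=c, o−12=c, a−12=o, e−12=s → reccos; then reverse → soccer.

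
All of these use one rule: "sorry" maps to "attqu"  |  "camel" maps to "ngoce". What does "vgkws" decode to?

The output letters match the input read backwards, each shifted +2: sorry reversed is yrros. Read the word backwards and shift each letter +2.
Decoding vgkws: shift back: v−2=t, g−2=e, k−2=i, w−2=u, s−2=q → teiuq; then reverse → quiet.

quiet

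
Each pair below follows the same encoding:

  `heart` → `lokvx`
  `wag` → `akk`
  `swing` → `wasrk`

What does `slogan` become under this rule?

The shift depends on letter class: consonant h→l is +4, but vowel e→o is +10. Vowels shift forward by 10 and consonants shift forward by 4.
Applying it to slogan: s(cons)+4=w, l(cons)+4=p, o(vowel)+10=y, g(cons)+4=k, a(vowel)+10=k, n(cons)+4=r.

wpykkr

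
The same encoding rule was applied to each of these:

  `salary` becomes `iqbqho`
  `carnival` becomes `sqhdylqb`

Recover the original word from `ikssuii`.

Compare letters: s→i is +16, a→q is +16, l→b is +16 — a constant shift. This is a Caesar cipher with shift 16.
Decoding ikssuii: i−16=s, k−16=u, s−16=c, s−16=c, u−16=e, i−16=s, i−16=s.

success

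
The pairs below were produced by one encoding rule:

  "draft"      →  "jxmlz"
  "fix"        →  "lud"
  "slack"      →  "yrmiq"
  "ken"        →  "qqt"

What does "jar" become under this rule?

The shift depends on letter class: consonant d→j is +6, but vowel a→m is +12. Vowels shift forward by 12 and consonants shift forward by 6.
On jar: j(cons)+6=p, a(vowel)+12=m, r(cons)+6=x.

pmx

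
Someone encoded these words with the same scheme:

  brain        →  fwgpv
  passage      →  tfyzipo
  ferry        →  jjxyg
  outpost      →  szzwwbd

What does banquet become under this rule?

fftxcnd

Letter i (0-indexed) is shifted by i+4, so successive shifts are 4, 5, 6, ….
On banquet: b+4=f, a+5=f, n+6=t, q+7=x, u+8=c, e+9=n, t+10=d.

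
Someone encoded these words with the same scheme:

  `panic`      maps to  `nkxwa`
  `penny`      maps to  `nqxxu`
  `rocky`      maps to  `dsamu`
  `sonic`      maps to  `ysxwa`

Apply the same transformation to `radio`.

dkvws

p(15)→n(13) and a(0)→k(10) fit y≡21x+10 (mod 26); the inverse of 21 mod 26 is 5. Treating letters as 0–25, the rule is x ↦ 21x + 10 (mod 26).
For radio: r(17)→21·17+10≡3=d; a(0)→21·0+10≡10=k; d(3)→21·3+10≡21=v; i(8)→21·8+10≡22=w; o(14)→21·14+10≡18=s (all mod 26).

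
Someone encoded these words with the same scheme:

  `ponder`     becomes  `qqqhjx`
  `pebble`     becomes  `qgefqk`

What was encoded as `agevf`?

In ponder: p→q is +1, o→q is +2, n→q is +3, d→h is +4 — the shift increases by 1 each position. Each letter shifts forward by (position + 1), i.e. 1, 2, 3, … — the shift grows by one for each successive letter.
Undoing it on agevf: a−1=z, g−2=e, e−3=b, v−4=r, f−5=a.

zebra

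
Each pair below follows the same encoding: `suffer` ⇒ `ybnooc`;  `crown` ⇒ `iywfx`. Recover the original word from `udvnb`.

owner

The shift increases by 1 at each position, starting from +6: 6, 7, 8, ….
Undoing it on udvnb: u−6=o, d−7=w, v−8=n, n−9=e, b−10=r.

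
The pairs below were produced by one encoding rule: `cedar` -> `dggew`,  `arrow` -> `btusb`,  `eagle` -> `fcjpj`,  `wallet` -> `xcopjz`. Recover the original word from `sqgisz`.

In cedar: c→d is +1, e→g is +2, d→g is +3, a→e is +4 — the shift increases by 1 each position. The shift increases by 1 at each position, starting from +1: 1, 2, 3, ….
Reversing it on sqgisz: s−1=r, q−2=o, g−3=d, i−4=e, s−5=n, z−6=t.

rodent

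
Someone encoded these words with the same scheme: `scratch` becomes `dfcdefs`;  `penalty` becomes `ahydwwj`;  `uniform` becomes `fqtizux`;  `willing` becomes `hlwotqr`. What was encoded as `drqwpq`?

soften

A repeating key of period 2 is used — shifts +11, +3 over and over.
Reversing it on drqwpq: d−11=s, r−3=o, q−11=f, w−3=t, p−11=e, q−3=n.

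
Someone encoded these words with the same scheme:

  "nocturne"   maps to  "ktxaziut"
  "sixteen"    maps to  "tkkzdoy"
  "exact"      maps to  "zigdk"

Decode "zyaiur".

The output letters match the input read backwards, each shifted +6: nocturne reversed is enrutcon. The word is reversed, then every letter is shifted forward by 6.
Reversing it on zyaiur: shift back: z−6=t, y−6=s, a−6=u, i−6=c, u−6=o, r−6=l → tsucol; then reverse → locust.

locust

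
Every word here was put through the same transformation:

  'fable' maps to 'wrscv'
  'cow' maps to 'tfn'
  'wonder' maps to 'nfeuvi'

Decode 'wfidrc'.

Compare letters: f→w is +17, a→r is +17, b→s is +17 — a constant shift. This is a Caesar cipher with shift 17.
Reversing it on wfidrc: w−17=f, f−17=o, i−17=r, d−17=m, r−17=a, c−17=l.

formal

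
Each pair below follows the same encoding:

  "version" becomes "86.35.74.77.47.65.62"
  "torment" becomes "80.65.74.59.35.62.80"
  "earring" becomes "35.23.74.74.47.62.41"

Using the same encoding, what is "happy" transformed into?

v(#22)→86 and e(#5)→35: differences scale by 3, so n = 3·pos + 20. Each letter becomes 3×(its alphabet position, a=1..z=26) + 20.
Applying it to happy: h=8→44, a=1→23, p=16→68, p=16→68, y=25→95.

44.23.68.68.95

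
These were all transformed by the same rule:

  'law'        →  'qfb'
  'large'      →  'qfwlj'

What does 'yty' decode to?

tot

It's a constant shift of +5 (ROT5).
Undoing it on yty: y−5=t, t−5=o, y−5=t.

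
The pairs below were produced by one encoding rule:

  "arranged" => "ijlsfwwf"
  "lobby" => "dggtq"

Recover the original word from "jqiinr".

middle

The output letters match the input read backwards, each shifted +5: arranged reversed is degnarra. The word is reversed, then every letter is shifted forward by 5.
Undoing it on jqiinr: shift back: j−5=e, q−5=l, i−5=d, i−5=d, n−5=i, r−5=m → elddim; then reverse → middle.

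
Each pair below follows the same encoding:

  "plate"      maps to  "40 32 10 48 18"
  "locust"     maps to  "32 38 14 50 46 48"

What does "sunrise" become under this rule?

46 50 36 44 26 46 18

Each letter becomes 2×(its alphabet position, a=1..z=26) + 8.
Applying it to sunrise: s=19→46, u=21→50, n=14→36, r=18→44, i=9→26, s=19→46, e=5→18.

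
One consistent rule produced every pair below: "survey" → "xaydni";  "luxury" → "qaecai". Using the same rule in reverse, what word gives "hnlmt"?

cheek

In survey: s→x is +5, u→a is +6, r→y is +7, v→d is +8 — the shift increases by 1 each position. Letter i (0-indexed) is shifted by i+5, so successive shifts are 5, 6, 7, ….
Reversing it on hnlmt: h−5=c, n−6=h, l−7=e, m−8=e, t−9=k.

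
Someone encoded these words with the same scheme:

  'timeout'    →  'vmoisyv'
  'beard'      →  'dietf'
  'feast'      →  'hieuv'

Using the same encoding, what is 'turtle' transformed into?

vytvni

The shift depends on letter class: consonant t→v is +2, but vowel i→m is +4. The rule splits by letter class: vowels +4, consonants +2.
Applying it to turtle: t(cons)+2=v, u(vowel)+4=y, r(cons)+2=t, t(cons)+2=v, l(cons)+2=n, e(vowel)+4=i.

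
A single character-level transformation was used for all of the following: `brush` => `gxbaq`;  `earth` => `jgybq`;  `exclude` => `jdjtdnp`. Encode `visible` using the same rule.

The shift increases by 1 at each position, starting from +5: 5, 6, 7, ….
For visible: v+5=a, i+6=o, s+7=z, i+8=q, b+9=k, l+10=v, e+11=p.

aozqkvp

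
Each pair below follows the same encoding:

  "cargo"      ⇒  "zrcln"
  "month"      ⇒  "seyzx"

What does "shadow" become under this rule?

The word is reversed, then every letter is shifted forward by 11.
On shadow: reverse → wodahs; then shift: w+11=h, o+11=z, d+11=o, a+11=l, h+11=s, s+11=d.

hzolsd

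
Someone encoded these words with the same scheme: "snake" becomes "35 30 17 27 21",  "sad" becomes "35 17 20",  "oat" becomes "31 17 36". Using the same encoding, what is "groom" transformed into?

23 34 31 31 29

s is letter #19 and maps to 35: an offset of 16. Each letter is replaced by its alphabet position (a=1..z=26) + 16.
On groom: g=7→23, r=18→34, o=15→31, o=15→31, m=13→29.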